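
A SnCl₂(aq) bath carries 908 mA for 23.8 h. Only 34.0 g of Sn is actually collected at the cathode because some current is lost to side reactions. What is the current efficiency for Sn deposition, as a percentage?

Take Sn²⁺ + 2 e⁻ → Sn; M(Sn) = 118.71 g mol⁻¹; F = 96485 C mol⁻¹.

Q = I·t = 0.9080 × 85680 = 77800 C; n(e⁻) = 77800/96485 = 0.8063 mol.
Theoretical n(Sn) = n(e⁻)/2 = 0.4032 mol, i.e. m_theo = 0.4032 × 118.71 = 47.86 g.
Efficiency = m_actual / m_theo = 34.0 / 47.86 = 71.0 %.

71.0 %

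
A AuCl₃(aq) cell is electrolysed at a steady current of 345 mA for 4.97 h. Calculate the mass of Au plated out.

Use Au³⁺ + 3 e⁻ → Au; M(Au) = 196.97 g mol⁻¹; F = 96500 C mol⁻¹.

4.20 g

Q = I·t = 0.3450 A × 17892 s = 6173 C.
n(e⁻) = Q/F = 6173 / 96500 = 0.06397 mol.
Au³⁺ + 3 e⁻ → Au, so n(Au) = n(e⁻)/3 = 0.02132 mol.
m = n·M = 0.02132 × 196.97 = 4.20 g.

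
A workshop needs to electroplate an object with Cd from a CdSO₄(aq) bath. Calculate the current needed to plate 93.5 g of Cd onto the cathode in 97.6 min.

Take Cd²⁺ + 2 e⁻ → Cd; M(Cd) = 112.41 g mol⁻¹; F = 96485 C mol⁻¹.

n(Cd) = 93.5 / 112.41 = 0.8318 mol.
n(e⁻) = 2 × 0.8318 = 1.664 mol.
Q = n(e⁻)·F = 1.664 × 96485 = 160500 C.
I = Q/t = 160500 / 5856.0 s = 27.4 A.

27.4 A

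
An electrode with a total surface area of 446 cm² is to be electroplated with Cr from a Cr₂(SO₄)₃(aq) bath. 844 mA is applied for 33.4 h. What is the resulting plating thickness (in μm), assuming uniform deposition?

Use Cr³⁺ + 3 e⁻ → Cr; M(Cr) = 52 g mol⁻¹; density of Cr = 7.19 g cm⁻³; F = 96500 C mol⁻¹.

56.8 μm

Q = I·t = 0.8440 × 120240 = 101500 C; n(e⁻) = 1.052 mol.
n(Cr) = n(e⁻)/3 = 0.3505 mol, so m = 0.3505 × 52 = 18.23 g.
Volume = m/ρ = 18.23 / 7.19 = 2.535 cm³.
Thickness = V/A = 2.535 / 446 = 0.00568 cm = 56.8 μm.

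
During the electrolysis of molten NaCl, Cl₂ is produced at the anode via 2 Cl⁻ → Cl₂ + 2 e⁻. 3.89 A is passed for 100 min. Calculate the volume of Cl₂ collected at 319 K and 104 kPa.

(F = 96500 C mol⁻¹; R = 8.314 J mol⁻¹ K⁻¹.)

3.08 L

Q = I·t = 3.890 A × 6000.0 s = 23340 C.
n(e⁻) = Q/F = 23340 / 96500 = 0.2419 mol.
2 electrons are transferred per Cl₂ molecule, so n(Cl₂) = 0.2419 / 2 = 0.1209 mol.
V = nRT/P = (0.1209 × 8.314 × 319) / (104 × 10³ Pa) = 0.00308 m³ = 3.08 L.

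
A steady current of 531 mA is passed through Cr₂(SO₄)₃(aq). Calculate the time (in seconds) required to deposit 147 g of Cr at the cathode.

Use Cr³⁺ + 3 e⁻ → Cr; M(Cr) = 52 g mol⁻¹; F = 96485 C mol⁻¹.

n(Cr) = m/M = 147 / 52 = 2.827 mol.
Each Cr atom requires 3 electrons, so n(e⁻) = 3 × 2.827 = 8.481 mol.
Q = n(e⁻)·F = 8.481 × 96485 = 818300 C.
t = Q/I = 818300 / 0.5310 A = 1541000 s.

1.54 × 10⁶ s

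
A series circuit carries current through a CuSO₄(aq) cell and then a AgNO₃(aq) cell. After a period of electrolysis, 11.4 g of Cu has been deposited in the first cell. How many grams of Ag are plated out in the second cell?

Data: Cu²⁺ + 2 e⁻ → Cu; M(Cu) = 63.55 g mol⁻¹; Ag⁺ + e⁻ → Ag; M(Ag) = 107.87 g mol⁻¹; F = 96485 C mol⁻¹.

n(Cu) = 11.4 / 63.55 = 0.1794 mol.
Since Cu²⁺ + 2 e⁻ → Cu, n(e⁻) passed = 2 × 0.1794 = 0.3588 mol.
Cells in series carry the same charge, so the same 0.3588 mol of electrons passes through cell 2.
Ag⁺ + e⁻ → Ag, so n(Ag) = 0.3588 / 1 = 0.3588 mol.
m(Ag) = 0.3588 × 107.87 = 38.7 g.

38.7 g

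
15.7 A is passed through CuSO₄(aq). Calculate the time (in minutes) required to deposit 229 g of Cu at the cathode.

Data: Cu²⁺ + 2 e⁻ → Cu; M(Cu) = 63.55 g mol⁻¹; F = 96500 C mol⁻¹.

n(Cu) = m/M = 229 / 63.55 = 3.603 mol.
Each Cu atom requires 2 electrons, so n(e⁻) = 2 × 3.603 = 7.207 mol.
Q = n(e⁻)·F = 7.207 × 96500 = 695500 C.
t = Q/I = 695500 / 15.70 A = 44300 s = 738 min.

738 min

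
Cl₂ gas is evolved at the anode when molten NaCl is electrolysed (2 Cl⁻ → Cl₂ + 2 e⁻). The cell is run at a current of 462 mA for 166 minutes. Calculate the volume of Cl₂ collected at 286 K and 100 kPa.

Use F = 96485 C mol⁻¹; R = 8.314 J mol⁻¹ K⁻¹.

Q = I·t = 0.4620 A × 9960.0 s = 4602 C.
n(e⁻) = Q/F = 4602 / 96485 = 0.04769 mol.
2 electrons are transferred per Cl₂ molecule, so n(Cl₂) = 0.04769 / 2 = 0.02385 mol.
V = nRT/P = (0.02385 × 8.314 × 286) / (100 × 10³ Pa) = 5.67 × 10⁻⁴ m³ = 0.567 L.

0.567 L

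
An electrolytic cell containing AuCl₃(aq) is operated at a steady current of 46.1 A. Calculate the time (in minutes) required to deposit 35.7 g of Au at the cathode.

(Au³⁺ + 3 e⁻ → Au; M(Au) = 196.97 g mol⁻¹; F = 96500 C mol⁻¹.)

19.0 min

n(Au) = m/M = 35.7 / 196.97 = 0.1812 mol.
Each Au atom requires 3 electrons, so n(e⁻) = 3 × 0.1812 = 0.5437 mol.
Q = n(e⁻)·F = 0.5437 × 96500 = 52470 C.
t = Q/I = 52470 / 46.10 A = 1138 s = 19.0 min.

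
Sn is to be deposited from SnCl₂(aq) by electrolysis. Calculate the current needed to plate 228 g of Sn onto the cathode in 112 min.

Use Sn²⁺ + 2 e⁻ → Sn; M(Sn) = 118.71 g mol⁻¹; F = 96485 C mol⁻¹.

n(Sn) = 228 / 118.71 = 1.921 mol.
n(e⁻) = 2 × 1.921 = 3.841 mol.
Q = n(e⁻)·F = 3.841 × 96485 = 370600 C.
I = Q/t = 370600 / 6720.0 s = 55.2 A.

55.2 A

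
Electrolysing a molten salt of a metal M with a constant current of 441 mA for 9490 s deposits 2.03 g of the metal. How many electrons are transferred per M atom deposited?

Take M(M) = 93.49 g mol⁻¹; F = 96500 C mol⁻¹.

Q = I·t = 0.4410 A × 9490.0 s = 4185 C, so n(e⁻) = 4185/96500 = 0.04337 mol.
n(M) deposited = 2.03 / 93.49 = 0.02171 mol.
Electrons per atom = n(e⁻)/n(M) = 0.04337 / 0.02171 = 2.00 ≈ 2, so the ion is M²⁺.

2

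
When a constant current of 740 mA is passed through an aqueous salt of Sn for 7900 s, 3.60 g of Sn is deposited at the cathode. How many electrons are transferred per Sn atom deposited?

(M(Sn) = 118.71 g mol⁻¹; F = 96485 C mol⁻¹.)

Q = I·t = 0.7400 A × 7900.0 s = 5846 C, so n(e⁻) = 5846/96485 = 0.06059 mol.
n(Sn) deposited = 3.60 / 118.71 = 0.03033 mol.
Electrons per atom = n(e⁻)/n(Sn) = 0.06059 / 0.03033 = 2.00 ≈ 2, so the ion is Sn²⁺.

2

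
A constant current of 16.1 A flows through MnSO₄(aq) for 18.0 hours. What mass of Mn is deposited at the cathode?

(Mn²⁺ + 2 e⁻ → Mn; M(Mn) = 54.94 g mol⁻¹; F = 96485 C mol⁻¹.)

297 g

Q = I·t = 16.10 A × 64800 s = 1043000 C.
n(e⁻) = Q/F = 1043000 / 96485 = 10.81 mol.
Mn²⁺ + 2 e⁻ → Mn, so n(Mn) = n(e⁻)/2 = 5.406 mol.
m = n·M = 5.406 × 54.94 = 297 g.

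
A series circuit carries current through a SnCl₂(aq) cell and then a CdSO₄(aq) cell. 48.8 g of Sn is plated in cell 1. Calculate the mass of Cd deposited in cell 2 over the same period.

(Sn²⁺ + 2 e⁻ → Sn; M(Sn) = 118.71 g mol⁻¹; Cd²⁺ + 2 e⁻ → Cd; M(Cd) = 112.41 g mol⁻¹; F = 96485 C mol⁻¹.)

46.2 g

n(Sn) = 48.8 / 118.71 = 0.4111 mol.
Since Sn²⁺ + 2 e⁻ → Sn, n(e⁻) passed = 2 × 0.4111 = 0.8222 mol.
Cells in series carry the same charge, so the same 0.8222 mol of electrons passes through cell 2.
Cd²⁺ + 2 e⁻ → Cd, so n(Cd) = 0.8222 / 2 = 0.4111 mol.
m(Cd) = 0.4111 × 112.41 = 46.2 g.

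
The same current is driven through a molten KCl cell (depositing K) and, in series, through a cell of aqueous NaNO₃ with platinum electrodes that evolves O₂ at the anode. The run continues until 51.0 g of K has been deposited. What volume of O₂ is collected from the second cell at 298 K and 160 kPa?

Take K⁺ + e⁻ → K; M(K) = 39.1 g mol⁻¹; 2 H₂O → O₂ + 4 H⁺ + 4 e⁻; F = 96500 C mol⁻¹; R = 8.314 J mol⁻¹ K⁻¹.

5.05 L

n(K) = 51.0 / 39.1 = 1.304 mol, so n(e⁻) = 1 × 1.304 = 1.304 mol.
The cells are in series, so the same 1.304 mol of electrons passes through the second cell.
2 H₂O → O₂ + 4 H⁺ + 4 e⁻ — 4 mol e⁻ per mol O₂, so n(O₂) = 1.304/4 = 0.3261 mol.
V = nRT/P = (0.3261 × 8.314 × 298) / (160 × 10³) = 0.00505 m³ = 5.05 L.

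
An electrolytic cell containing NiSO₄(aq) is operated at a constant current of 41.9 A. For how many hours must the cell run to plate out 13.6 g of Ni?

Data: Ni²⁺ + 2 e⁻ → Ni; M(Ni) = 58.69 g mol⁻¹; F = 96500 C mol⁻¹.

0.296 h

n(Ni) = m/M = 13.6 / 58.69 = 0.2317 mol.
Each Ni atom requires 2 electrons, so n(e⁻) = 2 × 0.2317 = 0.4635 mol.
Q = n(e⁻)·F = 0.4635 × 96500 = 44720 C.
t = Q/I = 44720 / 41.90 A = 1067 s = 0.296 h.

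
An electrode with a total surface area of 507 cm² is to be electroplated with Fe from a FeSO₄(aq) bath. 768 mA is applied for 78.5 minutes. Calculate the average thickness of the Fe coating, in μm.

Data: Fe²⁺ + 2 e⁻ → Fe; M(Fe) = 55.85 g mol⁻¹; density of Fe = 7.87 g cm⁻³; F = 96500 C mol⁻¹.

2.62 μm

Q = I·t = 0.7680 × 4710.0 = 3617 C; n(e⁻) = 0.03748 mol.
n(Fe) = n(e⁻)/2 = 0.01874 mol, so m = 0.01874 × 55.85 = 1.047 g.
Volume = m/ρ = 1.047 / 7.87 = 0.1330 cm³.
Thickness = V/A = 0.1330 / 507 = 2.62 × 10⁻⁴ cm = 2.62 μm.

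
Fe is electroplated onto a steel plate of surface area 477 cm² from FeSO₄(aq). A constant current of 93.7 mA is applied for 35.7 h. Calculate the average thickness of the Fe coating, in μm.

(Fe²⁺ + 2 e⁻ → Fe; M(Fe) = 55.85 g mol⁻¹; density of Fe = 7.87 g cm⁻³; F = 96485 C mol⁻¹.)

9.28 μm

Q = I·t = 0.09370 × 128520 = 12040 C; n(e⁻) = 0.1248 mol.
n(Fe) = n(e⁻)/2 = 0.06241 mol, so m = 0.06241 × 55.85 = 3.485 g.
Volume = m/ρ = 3.485 / 7.87 = 0.4429 cm³.
Thickness = V/A = 0.4429 / 477 = 9.28 × 10⁻⁴ cm = 9.28 μm.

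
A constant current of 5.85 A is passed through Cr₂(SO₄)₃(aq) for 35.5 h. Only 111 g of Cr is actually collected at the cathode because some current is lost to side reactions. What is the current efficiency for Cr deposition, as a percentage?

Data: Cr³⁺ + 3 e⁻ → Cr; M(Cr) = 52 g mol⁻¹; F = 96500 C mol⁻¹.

82.7 %

Q = I·t = 5.850 × 127800 = 747600 C; n(e⁻) = 747600/96500 = 7.747 mol.
Theoretical n(Cr) = n(e⁻)/3 = 2.582 mol, i.e. m_theo = 2.582 × 52 = 134.3 g.
Efficiency = m_actual / m_theo = 111 / 134.3 = 82.7 %.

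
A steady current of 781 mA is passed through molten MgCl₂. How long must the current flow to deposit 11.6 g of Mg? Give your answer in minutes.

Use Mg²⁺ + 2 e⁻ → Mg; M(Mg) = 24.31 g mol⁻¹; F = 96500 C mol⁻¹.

1970 min

n(Mg) = m/M = 11.6 / 24.31 = 0.4772 mol.
Each Mg atom requires 2 electrons, so n(e⁻) = 2 × 0.4772 = 0.9543 mol.
Q = n(e⁻)·F = 0.9543 × 96500 = 92090 C.
t = Q/I = 92090 / 0.7810 A = 117900 s = 1970 min.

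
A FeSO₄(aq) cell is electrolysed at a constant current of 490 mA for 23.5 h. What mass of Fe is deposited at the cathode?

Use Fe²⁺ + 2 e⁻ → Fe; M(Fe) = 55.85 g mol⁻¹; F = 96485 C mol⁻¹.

Q = I·t = 0.4900 A × 84600 s = 41450 C.
n(e⁻) = Q/F = 41450 / 96485 = 0.4296 mol.
Fe²⁺ + 2 e⁻ → Fe, so n(Fe) = n(e⁻)/2 = 0.2148 mol.
m = n·M = 0.2148 × 55.85 = 12.0 g.

12.0 g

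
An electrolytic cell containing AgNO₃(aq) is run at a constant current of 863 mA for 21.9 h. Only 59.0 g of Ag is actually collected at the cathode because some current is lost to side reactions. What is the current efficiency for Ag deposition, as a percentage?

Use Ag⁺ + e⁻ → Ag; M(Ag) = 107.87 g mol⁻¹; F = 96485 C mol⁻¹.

77.6 %

Q = I·t = 0.8630 × 78840 = 68040 C; n(e⁻) = 68040/96485 = 0.7052 mol.
Theoretical n(Ag) = n(e⁻)/1 = 0.7052 mol, i.e. m_theo = 0.7052 × 107.87 = 76.07 g.
Efficiency = m_actual / m_theo = 59.0 / 76.07 = 77.6 %.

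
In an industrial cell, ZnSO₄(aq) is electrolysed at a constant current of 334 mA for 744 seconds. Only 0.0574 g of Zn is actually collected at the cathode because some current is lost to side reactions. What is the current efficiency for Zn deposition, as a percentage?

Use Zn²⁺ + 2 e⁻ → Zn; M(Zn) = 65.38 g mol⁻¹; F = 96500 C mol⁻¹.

68.2 %

Q = I·t = 0.3340 × 744.00 = 248.5 C; n(e⁻) = 248.5/96500 = 0.002575 mol.
Theoretical n(Zn) = n(e⁻)/2 = 0.001288 mol, i.e. m_theo = 0.001288 × 65.38 = 0.08418 g.
Efficiency = m_actual / m_theo = 0.0574 / 0.08418 = 68.2 %.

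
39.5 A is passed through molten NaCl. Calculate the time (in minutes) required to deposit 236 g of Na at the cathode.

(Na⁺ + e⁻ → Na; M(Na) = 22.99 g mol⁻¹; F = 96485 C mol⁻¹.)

418 min

n(Na) = m/M = 236 / 22.99 = 10.27 mol.
Each Na atom requires 1 electron, so n(e⁻) = 1 × 10.27 = 10.27 mol.
Q = n(e⁻)·F = 10.27 × 96485 = 990500 C.
t = Q/I = 990500 / 39.50 A = 25070 s = 418 min.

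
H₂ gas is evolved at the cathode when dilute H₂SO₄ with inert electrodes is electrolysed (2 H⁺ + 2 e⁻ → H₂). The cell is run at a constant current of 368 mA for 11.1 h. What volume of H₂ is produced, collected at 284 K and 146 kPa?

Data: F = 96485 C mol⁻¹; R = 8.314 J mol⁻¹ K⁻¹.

Q = I·t = 0.3680 A × 39960 s = 14710 C.
n(e⁻) = Q/F = 14710 / 96485 = 0.1524 mol.
2 electrons are transferred per H₂ molecule, so n(H₂) = 0.1524 / 2 = 0.07621 mol.
V = nRT/P = (0.07621 × 8.314 × 284) / (146 × 10³ Pa) = 0.00123 m³ = 1.23 L.

1.23 L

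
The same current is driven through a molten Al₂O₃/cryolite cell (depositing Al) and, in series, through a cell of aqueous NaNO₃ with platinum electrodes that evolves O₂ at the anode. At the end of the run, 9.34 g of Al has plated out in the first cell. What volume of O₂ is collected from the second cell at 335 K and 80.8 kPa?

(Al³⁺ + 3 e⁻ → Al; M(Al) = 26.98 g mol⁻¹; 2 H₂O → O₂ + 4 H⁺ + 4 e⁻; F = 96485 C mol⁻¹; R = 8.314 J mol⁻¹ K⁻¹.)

n(Al) = 9.34 / 26.98 = 0.3462 mol, so n(e⁻) = 3 × 0.3462 = 1.039 mol.
The cells are in series, so the same 1.039 mol of electrons passes through the second cell.
2 H₂O → O₂ + 4 H⁺ + 4 e⁻ — 4 mol e⁻ per mol O₂, so n(O₂) = 1.039/4 = 0.2596 mol.
V = nRT/P = (0.2596 × 8.314 × 335) / (80.8 × 10³) = 0.00895 m³ = 8.95 L.

8.95 L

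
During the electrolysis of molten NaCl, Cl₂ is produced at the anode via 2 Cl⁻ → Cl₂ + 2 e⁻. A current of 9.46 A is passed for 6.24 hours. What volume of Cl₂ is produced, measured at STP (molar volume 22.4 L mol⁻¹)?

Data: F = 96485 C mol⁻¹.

24.7 L

Q = I·t = 9.460 A × 22464 s = 212500 C.
n(e⁻) = Q/F = 212500 / 96485 = 2.203 mol.
2 electrons are transferred per Cl₂ molecule, so n(Cl₂) = 2.203 / 2 = 1.101 mol.
V = n × V_m = 1.101 × 22.4 = 24.7 L.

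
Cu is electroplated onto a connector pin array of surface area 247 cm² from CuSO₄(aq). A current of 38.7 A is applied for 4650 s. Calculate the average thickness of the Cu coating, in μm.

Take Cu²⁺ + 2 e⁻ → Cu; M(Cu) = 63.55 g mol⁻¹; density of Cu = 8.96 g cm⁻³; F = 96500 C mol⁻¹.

Q = I·t = 38.70 × 4650.0 = 180000 C; n(e⁻) = 1.865 mol.
n(Cu) = n(e⁻)/2 = 0.9324 mol, so m = 0.9324 × 63.55 = 59.25 g.
Volume = m/ρ = 59.25 / 8.96 = 6.613 cm³.
Thickness = V/A = 6.613 / 247 = 0.0268 cm = 268 μm.

268 μm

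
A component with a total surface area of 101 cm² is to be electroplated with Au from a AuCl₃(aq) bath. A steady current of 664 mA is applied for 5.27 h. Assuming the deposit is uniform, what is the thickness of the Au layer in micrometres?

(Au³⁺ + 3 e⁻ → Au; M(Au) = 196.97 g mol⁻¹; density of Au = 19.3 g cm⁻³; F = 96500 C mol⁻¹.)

Q = I·t = 0.6640 × 18972 = 12600 C; n(e⁻) = 0.1305 mol.
n(Au) = n(e⁻)/3 = 0.04351 mol, so m = 0.04351 × 196.97 = 8.571 g.
Volume = m/ρ = 8.571 / 19.3 = 0.4441 cm³.
Thickness = V/A = 0.4441 / 101 = 0.00440 cm = 44.0 μm.

44.0 μm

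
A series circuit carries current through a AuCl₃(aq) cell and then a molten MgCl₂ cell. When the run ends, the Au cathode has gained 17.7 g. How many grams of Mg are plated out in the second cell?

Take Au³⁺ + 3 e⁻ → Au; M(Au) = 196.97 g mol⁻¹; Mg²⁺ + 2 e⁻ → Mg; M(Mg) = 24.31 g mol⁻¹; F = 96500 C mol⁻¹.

n(Au) = 17.7 / 196.97 = 0.08986 mol.
Since Au³⁺ + 3 e⁻ → Au, n(e⁻) passed = 3 × 0.08986 = 0.2696 mol.
Cells in series carry the same charge, so the same 0.2696 mol of electrons passes through cell 2.
Mg²⁺ + 2 e⁻ → Mg, so n(Mg) = 0.2696 / 2 = 0.1348 mol.
m(Mg) = 0.1348 × 24.31 = 3.28 g.

3.28 g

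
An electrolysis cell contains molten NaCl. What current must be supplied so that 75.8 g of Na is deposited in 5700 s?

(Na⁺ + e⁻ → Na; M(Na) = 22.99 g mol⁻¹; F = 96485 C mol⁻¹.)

55.8 A

n(Na) = 75.8 / 22.99 = 3.297 mol.
n(e⁻) = 1 × 3.297 = 3.297 mol.
Q = n(e⁻)·F = 3.297 × 96485 = 318100 C.
I = Q/t = 318100 / 5700.0 s = 55.8 A.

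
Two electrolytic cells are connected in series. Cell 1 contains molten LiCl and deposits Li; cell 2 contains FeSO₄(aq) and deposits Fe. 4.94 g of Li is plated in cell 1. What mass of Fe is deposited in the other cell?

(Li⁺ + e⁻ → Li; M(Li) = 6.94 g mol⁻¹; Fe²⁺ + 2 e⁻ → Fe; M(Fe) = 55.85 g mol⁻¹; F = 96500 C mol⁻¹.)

19.9 g

n(Li) = 4.94 / 6.94 = 0.7118 mol.
Since Li⁺ + e⁻ → Li, n(e⁻) passed = 1 × 0.7118 = 0.7118 mol.
Cells in series carry the same charge, so the same 0.7118 mol of electrons passes through cell 2.
Fe²⁺ + 2 e⁻ → Fe, so n(Fe) = 0.7118 / 2 = 0.3559 mol.
m(Fe) = 0.3559 × 55.85 = 19.9 g.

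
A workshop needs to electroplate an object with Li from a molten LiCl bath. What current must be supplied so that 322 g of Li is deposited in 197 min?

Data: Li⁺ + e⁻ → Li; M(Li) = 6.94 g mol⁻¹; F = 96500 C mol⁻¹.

379 A

n(Li) = 322 / 6.94 = 46.40 mol.
n(e⁻) = 1 × 46.40 = 46.40 mol.
Q = n(e⁻)·F = 46.40 × 96500 = 4477000 C.
I = Q/t = 4477000 / 11820 s = 379 A.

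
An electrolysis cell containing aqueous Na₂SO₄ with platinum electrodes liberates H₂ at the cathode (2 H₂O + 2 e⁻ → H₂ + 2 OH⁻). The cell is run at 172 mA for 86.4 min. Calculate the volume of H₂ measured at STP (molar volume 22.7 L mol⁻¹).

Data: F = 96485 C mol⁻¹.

Q = I·t = 0.1720 A × 5184.0 s = 891.6 C.
n(e⁻) = Q/F = 891.6 / 96485 = 0.009241 mol.
2 electrons are transferred per H₂ molecule, so n(H₂) = 0.009241 / 2 = 0.004621 mol.
V = n × V_m = 0.004621 × 22.7 = 0.105 L.

0.105 L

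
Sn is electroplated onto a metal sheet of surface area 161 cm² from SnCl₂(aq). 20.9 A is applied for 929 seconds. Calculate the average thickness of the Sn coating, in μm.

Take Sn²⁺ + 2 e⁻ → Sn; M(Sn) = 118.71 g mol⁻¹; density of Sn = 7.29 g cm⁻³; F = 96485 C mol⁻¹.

Q = I·t = 20.90 × 929.00 = 19420 C; n(e⁻) = 0.2012 mol.
n(Sn) = n(e⁻)/2 = 0.1006 mol, so m = 0.1006 × 118.71 = 11.94 g.
Volume = m/ρ = 11.94 / 7.29 = 1.638 cm³.
Thickness = V/A = 1.638 / 161 = 0.0102 cm = 102 μm.

102 μm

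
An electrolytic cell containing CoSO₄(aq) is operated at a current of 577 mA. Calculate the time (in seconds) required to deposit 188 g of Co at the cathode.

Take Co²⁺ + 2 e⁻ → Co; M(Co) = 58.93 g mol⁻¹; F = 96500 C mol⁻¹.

1.07 × 10⁶ s

n(Co) = m/M = 188 / 58.93 = 3.190 mol.
Each Co atom requires 2 electrons, so n(e⁻) = 2 × 3.190 = 6.380 mol.
Q = n(e⁻)·F = 6.380 × 96500 = 615700 C.
t = Q/I = 615700 / 0.5770 A = 1067000 s.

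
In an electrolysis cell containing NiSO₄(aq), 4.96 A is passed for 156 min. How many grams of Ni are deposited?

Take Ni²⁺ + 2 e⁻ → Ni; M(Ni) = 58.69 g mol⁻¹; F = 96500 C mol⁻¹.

14.1 g

Q = I·t = 4.960 A × 9360.0 s = 46430 C.
n(e⁻) = Q/F = 46430 / 96500 = 0.4811 mol.
Ni²⁺ + 2 e⁻ → Ni, so n(Ni) = n(e⁻)/2 = 0.2405 mol.
m = n·M = 0.2405 × 58.69 = 14.1 g.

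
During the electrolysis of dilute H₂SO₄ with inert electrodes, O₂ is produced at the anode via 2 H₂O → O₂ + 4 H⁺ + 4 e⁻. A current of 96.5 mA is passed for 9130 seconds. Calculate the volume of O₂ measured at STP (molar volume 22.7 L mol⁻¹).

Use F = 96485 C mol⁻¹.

0.0518 L

Q = I·t = 0.09650 A × 9130.0 s = 881.0 C.
n(e⁻) = Q/F = 881.0 / 96485 = 0.009131 mol.
4 electrons are transferred per O₂ molecule, so n(O₂) = 0.009131 / 4 = 0.002283 mol.
V = n × V_m = 0.002283 × 22.7 = 0.0518 L.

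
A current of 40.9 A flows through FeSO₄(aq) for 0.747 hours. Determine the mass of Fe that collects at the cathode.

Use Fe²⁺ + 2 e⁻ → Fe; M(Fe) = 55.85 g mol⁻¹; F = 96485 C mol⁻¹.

Q = I·t = 40.90 A × 2689.2 s = 110000 C.
n(e⁻) = Q/F = 110000 / 96485 = 1.140 mol.
Fe²⁺ + 2 e⁻ → Fe, so n(Fe) = n(e⁻)/2 = 0.5700 mol.
m = n·M = 0.5700 × 55.85 = 31.8 g.

31.8 g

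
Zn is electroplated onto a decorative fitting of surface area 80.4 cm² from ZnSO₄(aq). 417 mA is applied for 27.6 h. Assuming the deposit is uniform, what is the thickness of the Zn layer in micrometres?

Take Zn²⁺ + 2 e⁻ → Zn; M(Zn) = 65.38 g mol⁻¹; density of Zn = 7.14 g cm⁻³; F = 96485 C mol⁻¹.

Q = I·t = 0.4170 × 99360 = 41430 C; n(e⁻) = 0.4294 mol.
n(Zn) = n(e⁻)/2 = 0.2147 mol, so m = 0.2147 × 65.38 = 14.04 g.
Volume = m/ρ = 14.04 / 7.14 = 1.966 cm³.
Thickness = V/A = 1.966 / 80.4 = 0.0245 cm = 245 μm.

245 μm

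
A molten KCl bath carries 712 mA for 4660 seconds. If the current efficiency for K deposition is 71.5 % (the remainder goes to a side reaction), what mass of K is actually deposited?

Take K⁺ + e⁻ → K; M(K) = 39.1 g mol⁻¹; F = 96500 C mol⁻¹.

Q = I·t = 0.7120 × 4660.0 = 3318 C.
n(e⁻) = 3318/96500 = 0.03438 mol; theoretically n(K) = 0.03438/1 = 0.03438 mol, m_theo = 1.344 g.
At 71.5 % efficiency, m_actual = 0.715 × 1.344 = 0.961 g.

0.961 g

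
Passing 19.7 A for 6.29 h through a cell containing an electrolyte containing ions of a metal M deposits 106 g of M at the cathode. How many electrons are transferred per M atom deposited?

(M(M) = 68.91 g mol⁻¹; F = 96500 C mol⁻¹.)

Q = I·t = 19.70 A × 22644 s = 446100 C, so n(e⁻) = 446100/96500 = 4.623 mol.
n(M) deposited = 106 / 68.91 = 1.538 mol.
Electrons per atom = n(e⁻)/n(M) = 4.623 / 1.538 = 3.01 ≈ 3, so the ion is M³⁺.

3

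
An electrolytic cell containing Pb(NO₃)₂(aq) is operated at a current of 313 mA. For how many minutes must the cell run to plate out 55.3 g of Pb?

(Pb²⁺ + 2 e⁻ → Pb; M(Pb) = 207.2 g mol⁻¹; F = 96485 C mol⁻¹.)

2740 min

n(Pb) = m/M = 55.3 / 207.2 = 0.2669 mol.
Each Pb atom requires 2 electrons, so n(e⁻) = 2 × 0.2669 = 0.5338 mol.
Q = n(e⁻)·F = 0.5338 × 96485 = 51500 C.
t = Q/I = 51500 / 0.3130 A = 164500 s = 2740 min.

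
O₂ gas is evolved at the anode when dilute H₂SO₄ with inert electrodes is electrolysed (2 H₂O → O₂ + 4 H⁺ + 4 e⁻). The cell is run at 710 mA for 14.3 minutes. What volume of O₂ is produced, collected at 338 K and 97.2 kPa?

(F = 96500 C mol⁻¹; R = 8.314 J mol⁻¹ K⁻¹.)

0.0456 L

Q = I·t = 0.7100 A × 858.00 s = 609.2 C.
n(e⁻) = Q/F = 609.2 / 96500 = 0.006313 mol.
4 electrons are transferred per O₂ molecule, so n(O₂) = 0.006313 / 4 = 0.001578 mol.
V = nRT/P = (0.001578 × 8.314 × 338) / (97.2 × 10³ Pa) = 4.56 × 10⁻⁵ m³ = 0.0456 L.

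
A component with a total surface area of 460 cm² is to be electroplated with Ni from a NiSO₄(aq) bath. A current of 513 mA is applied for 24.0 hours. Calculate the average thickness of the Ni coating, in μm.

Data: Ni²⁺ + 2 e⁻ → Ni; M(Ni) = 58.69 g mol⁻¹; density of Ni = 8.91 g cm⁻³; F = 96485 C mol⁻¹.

Q = I·t = 0.5130 × 86400 = 44320 C; n(e⁻) = 0.4594 mol.
n(Ni) = n(e⁻)/2 = 0.2297 mol, so m = 0.2297 × 58.69 = 13.48 g.
Volume = m/ρ = 13.48 / 8.91 = 1.513 cm³.
Thickness = V/A = 1.513 / 460 = 0.00329 cm = 32.9 μm.

32.9 μm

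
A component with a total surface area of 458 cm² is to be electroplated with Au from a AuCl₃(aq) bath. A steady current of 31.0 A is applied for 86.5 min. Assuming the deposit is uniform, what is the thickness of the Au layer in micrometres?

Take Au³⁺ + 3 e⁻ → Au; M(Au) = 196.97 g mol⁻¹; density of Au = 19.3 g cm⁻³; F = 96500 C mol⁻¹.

Q = I·t = 31.00 × 5190.0 = 160900 C; n(e⁻) = 1.667 mol.
n(Au) = n(e⁻)/3 = 0.5558 mol, so m = 0.5558 × 196.97 = 109.5 g.
Volume = m/ρ = 109.5 / 19.3 = 5.672 cm³.
Thickness = V/A = 5.672 / 458 = 0.0124 cm = 124 μm.

124 μm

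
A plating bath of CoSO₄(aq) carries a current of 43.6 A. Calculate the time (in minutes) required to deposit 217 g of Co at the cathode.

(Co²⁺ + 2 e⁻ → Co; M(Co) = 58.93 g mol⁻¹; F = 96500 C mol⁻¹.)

n(Co) = m/M = 217 / 58.93 = 3.682 mol.
Each Co atom requires 2 electrons, so n(e⁻) = 2 × 3.682 = 7.365 mol.
Q = n(e⁻)·F = 7.365 × 96500 = 710700 C.
t = Q/I = 710700 / 43.60 A = 16300 s = 272 min.

272 min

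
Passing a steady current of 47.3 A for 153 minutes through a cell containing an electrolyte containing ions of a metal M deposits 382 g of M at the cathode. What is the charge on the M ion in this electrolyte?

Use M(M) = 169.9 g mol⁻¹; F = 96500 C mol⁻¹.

Q = I·t = 47.30 A × 9180.0 s = 434200 C, so n(e⁻) = 434200/96500 = 4.500 mol.
n(M) deposited = 382 / 169.9 = 2.248 mol.
Electrons per atom = n(e⁻)/n(M) = 4.500 / 2.248 = 2.00 ≈ 2, so the ion is M²⁺.

+2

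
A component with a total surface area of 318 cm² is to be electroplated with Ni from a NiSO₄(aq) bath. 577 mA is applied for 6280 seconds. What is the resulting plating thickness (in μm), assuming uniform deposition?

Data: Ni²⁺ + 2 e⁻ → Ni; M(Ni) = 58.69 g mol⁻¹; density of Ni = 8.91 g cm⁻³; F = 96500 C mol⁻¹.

Q = I·t = 0.5770 × 6280.0 = 3624 C; n(e⁻) = 0.03755 mol.
n(Ni) = n(e⁻)/2 = 0.01877 mol, so m = 0.01877 × 58.69 = 1.102 g.
Volume = m/ρ = 1.102 / 8.91 = 0.1237 cm³.
Thickness = V/A = 0.1237 / 318 = 3.89 × 10⁻⁴ cm = 3.89 μm.

3.89 μm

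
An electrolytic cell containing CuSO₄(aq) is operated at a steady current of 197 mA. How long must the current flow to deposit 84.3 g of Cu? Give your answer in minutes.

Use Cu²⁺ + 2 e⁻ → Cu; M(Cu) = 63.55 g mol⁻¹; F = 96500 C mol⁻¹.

n(Cu) = m/M = 84.3 / 63.55 = 1.327 mol.
Each Cu atom requires 2 electrons, so n(e⁻) = 2 × 1.327 = 2.653 mol.
Q = n(e⁻)·F = 2.653 × 96500 = 256000 C.
t = Q/I = 256000 / 0.1970 A = 1300000 s = 21700 min.

21700 min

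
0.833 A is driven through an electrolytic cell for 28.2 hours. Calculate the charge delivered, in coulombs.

84600 C

Q = I·t = 0.8330 A × 101520 s = 84600 C.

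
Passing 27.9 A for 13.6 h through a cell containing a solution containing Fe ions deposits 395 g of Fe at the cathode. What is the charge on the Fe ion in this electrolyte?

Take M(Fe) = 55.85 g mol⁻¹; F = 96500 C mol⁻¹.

+2

Q = I·t = 27.90 A × 48960 s = 1366000 C, so n(e⁻) = 1366000/96500 = 14.16 mol.
n(Fe) deposited = 395 / 55.85 = 7.073 mol.
Electrons per atom = n(e⁻)/n(Fe) = 14.16 / 7.073 = 2.00 ≈ 2, so the ion is Fe²⁺.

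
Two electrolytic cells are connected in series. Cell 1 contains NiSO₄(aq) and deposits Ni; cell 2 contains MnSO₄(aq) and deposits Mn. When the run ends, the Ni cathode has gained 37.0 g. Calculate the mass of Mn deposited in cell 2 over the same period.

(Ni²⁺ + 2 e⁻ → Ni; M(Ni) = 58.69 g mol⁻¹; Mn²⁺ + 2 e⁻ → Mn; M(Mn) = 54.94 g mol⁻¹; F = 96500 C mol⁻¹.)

n(Ni) = 37.0 / 58.69 = 0.6304 mol.
Since Ni²⁺ + 2 e⁻ → Ni, n(e⁻) passed = 2 × 0.6304 = 1.261 mol.
Cells in series carry the same charge, so the same 1.261 mol of electrons passes through cell 2.
Mn²⁺ + 2 e⁻ → Mn, so n(Mn) = 1.261 / 2 = 0.6304 mol.
m(Mn) = 0.6304 × 54.94 = 34.6 g.

34.6 g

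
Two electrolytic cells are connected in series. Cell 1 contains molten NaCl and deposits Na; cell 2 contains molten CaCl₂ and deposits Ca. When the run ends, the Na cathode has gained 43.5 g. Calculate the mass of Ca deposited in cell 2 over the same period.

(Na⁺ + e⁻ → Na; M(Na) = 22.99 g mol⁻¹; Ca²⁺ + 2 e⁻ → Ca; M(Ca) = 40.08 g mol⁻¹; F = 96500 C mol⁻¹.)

n(Na) = 43.5 / 22.99 = 1.892 mol.
Since Na⁺ + e⁻ → Na, n(e⁻) passed = 1 × 1.892 = 1.892 mol.
Cells in series carry the same charge, so the same 1.892 mol of electrons passes through cell 2.
Ca²⁺ + 2 e⁻ → Ca, so n(Ca) = 1.892 / 2 = 0.9461 mol.
m(Ca) = 0.9461 × 40.08 = 37.9 g.

37.9 g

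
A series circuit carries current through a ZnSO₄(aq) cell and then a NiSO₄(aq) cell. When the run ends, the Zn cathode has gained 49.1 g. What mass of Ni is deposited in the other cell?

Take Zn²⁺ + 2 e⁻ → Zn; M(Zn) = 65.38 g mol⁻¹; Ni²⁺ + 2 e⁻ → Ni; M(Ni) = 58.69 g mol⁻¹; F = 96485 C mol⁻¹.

n(Zn) = 49.1 / 65.38 = 0.7510 mol.
Since Zn²⁺ + 2 e⁻ → Zn, n(e⁻) passed = 2 × 0.7510 = 1.502 mol.
Cells in series carry the same charge, so the same 1.502 mol of electrons passes through cell 2.
Ni²⁺ + 2 e⁻ → Ni, so n(Ni) = 1.502 / 2 = 0.7510 mol.
m(Ni) = 0.7510 × 58.69 = 44.1 g.

44.1 g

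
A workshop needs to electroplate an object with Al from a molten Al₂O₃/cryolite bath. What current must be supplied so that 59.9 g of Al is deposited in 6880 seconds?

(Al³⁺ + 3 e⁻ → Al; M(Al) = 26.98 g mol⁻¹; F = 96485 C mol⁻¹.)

n(Al) = 59.9 / 26.98 = 2.220 mol.
n(e⁻) = 3 × 2.220 = 6.660 mol.
Q = n(e⁻)·F = 6.660 × 96485 = 642600 C.
I = Q/t = 642600 / 6880.0 s = 93.4 A.

93.4 A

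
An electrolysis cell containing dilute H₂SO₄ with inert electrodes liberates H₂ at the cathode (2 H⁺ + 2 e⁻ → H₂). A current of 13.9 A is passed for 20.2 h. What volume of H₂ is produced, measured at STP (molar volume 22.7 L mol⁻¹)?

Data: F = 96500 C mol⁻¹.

Q = I·t = 13.90 A × 72720 s = 1011000 C.
n(e⁻) = Q/F = 1011000 / 96500 = 10.47 mol.
2 electrons are transferred per H₂ molecule, so n(H₂) = 10.47 / 2 = 5.237 mol.
V = n × V_m = 5.237 × 22.7 = 119 L.

119 L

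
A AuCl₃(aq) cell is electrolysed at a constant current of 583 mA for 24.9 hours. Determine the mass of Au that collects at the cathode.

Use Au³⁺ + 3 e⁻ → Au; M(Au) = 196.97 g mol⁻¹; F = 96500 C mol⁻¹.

35.6 g

Q = I·t = 0.5830 A × 89640 s = 52260 C.
n(e⁻) = Q/F = 52260 / 96500 = 0.5416 mol.
Au³⁺ + 3 e⁻ → Au, so n(Au) = n(e⁻)/3 = 0.1805 mol.
m = n·M = 0.1805 × 196.97 = 35.6 g.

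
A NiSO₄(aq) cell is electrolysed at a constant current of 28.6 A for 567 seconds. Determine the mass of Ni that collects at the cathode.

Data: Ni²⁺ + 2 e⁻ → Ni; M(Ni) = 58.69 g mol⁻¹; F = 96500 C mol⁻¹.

4.93 g

Q = I·t = 28.60 A × 567.00 s = 16220 C.
n(e⁻) = Q/F = 16220 / 96500 = 0.1680 mol.
Ni²⁺ + 2 e⁻ → Ni, so n(Ni) = n(e⁻)/2 = 0.08402 mol.
m = n·M = 0.08402 × 58.69 = 4.93 g.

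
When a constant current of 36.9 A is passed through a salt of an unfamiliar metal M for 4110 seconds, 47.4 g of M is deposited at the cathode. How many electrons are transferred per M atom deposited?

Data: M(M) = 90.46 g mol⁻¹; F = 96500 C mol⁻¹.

Q = I·t = 36.90 A × 4110.0 s = 151700 C, so n(e⁻) = 151700/96500 = 1.572 mol.
n(M) deposited = 47.4 / 90.46 = 0.5240 mol.
Electrons per atom = n(e⁻)/n(M) = 1.572 / 0.5240 = 3.00 ≈ 3, so the ion is M³⁺.

3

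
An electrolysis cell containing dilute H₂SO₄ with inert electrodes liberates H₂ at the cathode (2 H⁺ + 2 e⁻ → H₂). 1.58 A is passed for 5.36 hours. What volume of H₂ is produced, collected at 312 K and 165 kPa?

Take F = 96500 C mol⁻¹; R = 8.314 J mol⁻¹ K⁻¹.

Q = I·t = 1.580 A × 19296 s = 30490 C.
n(e⁻) = Q/F = 30490 / 96500 = 0.3159 mol.
2 electrons are transferred per H₂ molecule, so n(H₂) = 0.3159 / 2 = 0.1580 mol.
V = nRT/P = (0.1580 × 8.314 × 312) / (165 × 10³ Pa) = 0.00248 m³ = 2.48 L.

2.48 L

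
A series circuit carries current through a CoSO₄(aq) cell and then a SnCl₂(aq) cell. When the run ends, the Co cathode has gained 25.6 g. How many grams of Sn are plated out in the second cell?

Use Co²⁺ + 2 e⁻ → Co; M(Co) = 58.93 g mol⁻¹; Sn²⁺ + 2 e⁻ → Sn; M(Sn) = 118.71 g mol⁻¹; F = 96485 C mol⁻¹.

n(Co) = 25.6 / 58.93 = 0.4344 mol.
Since Co²⁺ + 2 e⁻ → Co, n(e⁻) passed = 2 × 0.4344 = 0.8688 mol.
Cells in series carry the same charge, so the same 0.8688 mol of electrons passes through cell 2.
Sn²⁺ + 2 e⁻ → Sn, so n(Sn) = 0.8688 / 2 = 0.4344 mol.
m(Sn) = 0.4344 × 118.71 = 51.6 g.

51.6 g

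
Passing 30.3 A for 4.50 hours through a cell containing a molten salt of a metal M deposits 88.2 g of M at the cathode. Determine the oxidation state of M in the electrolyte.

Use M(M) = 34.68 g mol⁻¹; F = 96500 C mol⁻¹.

+2

Q = I·t = 30.30 A × 16200 s = 490900 C, so n(e⁻) = 490900/96500 = 5.087 mol.
n(M) deposited = 88.2 / 34.68 = 2.543 mol.
Electrons per atom = n(e⁻)/n(M) = 5.087 / 2.543 = 2.00 ≈ 2, so the ion is M²⁺.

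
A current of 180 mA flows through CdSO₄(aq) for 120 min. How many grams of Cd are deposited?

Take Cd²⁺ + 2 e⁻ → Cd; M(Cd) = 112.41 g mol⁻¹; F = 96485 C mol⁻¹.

Q = I·t = 0.1800 A × 7200.0 s = 1296 C.
n(e⁻) = Q/F = 1296 / 96485 = 0.01343 mol.
Cd²⁺ + 2 e⁻ → Cd, so n(Cd) = n(e⁻)/2 = 0.006716 mol.
m = n·M = 0.006716 × 112.41 = 0.755 g.

0.755 g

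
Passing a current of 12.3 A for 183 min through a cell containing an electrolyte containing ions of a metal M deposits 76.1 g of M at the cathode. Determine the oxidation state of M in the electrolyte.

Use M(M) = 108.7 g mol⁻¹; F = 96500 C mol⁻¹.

+2

Q = I·t = 12.30 A × 10980 s = 135100 C, so n(e⁻) = 135100/96500 = 1.400 mol.
n(M) deposited = 76.1 / 108.7 = 0.7001 mol.
Electrons per atom = n(e⁻)/n(M) = 1.400 / 0.7001 = 2.00 ≈ 2, so the ion is M²⁺.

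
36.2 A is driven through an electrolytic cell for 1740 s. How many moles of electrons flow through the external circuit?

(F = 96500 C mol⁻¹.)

Q = I·t = 36.20 A × 1740.0 s = 62990 C.
n(e⁻) = Q/F = 62990 / 96500 = 0.653 mol.

0.653 mol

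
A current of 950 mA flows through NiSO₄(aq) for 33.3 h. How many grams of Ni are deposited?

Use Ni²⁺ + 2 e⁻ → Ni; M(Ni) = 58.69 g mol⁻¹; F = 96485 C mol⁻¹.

34.6 g

Q = I·t = 0.9500 A × 119880 s = 113900 C.
n(e⁻) = Q/F = 113900 / 96485 = 1.180 mol.
Ni²⁺ + 2 e⁻ → Ni, so n(Ni) = n(e⁻)/2 = 0.5902 mol.
m = n·M = 0.5902 × 58.69 = 34.6 g.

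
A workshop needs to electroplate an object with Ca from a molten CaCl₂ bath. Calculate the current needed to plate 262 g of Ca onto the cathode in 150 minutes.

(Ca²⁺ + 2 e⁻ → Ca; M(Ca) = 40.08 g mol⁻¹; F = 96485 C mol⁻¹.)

n(Ca) = 262 / 40.08 = 6.537 mol.
n(e⁻) = 2 × 6.537 = 13.07 mol.
Q = n(e⁻)·F = 13.07 × 96485 = 1261000 C.
I = Q/t = 1261000 / 9000.0 s = 140 A.

140 A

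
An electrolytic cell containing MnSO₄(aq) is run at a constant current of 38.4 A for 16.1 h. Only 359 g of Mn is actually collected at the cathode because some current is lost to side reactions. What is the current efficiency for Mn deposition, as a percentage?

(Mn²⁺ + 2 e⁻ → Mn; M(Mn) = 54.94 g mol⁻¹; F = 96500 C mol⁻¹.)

Q = I·t = 38.40 × 57960 = 2226000 C; n(e⁻) = 2226000/96500 = 23.06 mol.
Theoretical n(Mn) = n(e⁻)/2 = 11.53 mol, i.e. m_theo = 11.53 × 54.94 = 633.6 g.
Efficiency = m_actual / m_theo = 359 / 633.6 = 56.7 %.

56.7 %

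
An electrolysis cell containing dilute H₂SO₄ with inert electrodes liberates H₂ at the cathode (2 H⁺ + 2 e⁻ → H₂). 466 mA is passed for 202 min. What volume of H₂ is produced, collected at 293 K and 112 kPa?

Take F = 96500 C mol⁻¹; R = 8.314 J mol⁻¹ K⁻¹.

0.636 L

Q = I·t = 0.4660 A × 12120 s = 5648 C.
n(e⁻) = Q/F = 5648 / 96500 = 0.05853 mol.
2 electrons are transferred per H₂ molecule, so n(H₂) = 0.05853 / 2 = 0.02926 mol.
V = nRT/P = (0.02926 × 8.314 × 293) / (112 × 10³ Pa) = 6.36 × 10⁻⁴ m³ = 0.636 L.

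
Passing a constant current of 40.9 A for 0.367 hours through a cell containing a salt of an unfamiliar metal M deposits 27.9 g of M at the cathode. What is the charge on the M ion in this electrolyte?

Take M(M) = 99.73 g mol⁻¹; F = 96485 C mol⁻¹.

Q = I·t = 40.90 A × 1321.2 s = 54040 C, so n(e⁻) = 54040/96485 = 0.5601 mol.
n(M) deposited = 27.9 / 99.73 = 0.2798 mol.
Electrons per atom = n(e⁻)/n(M) = 0.5601 / 0.2798 = 2.00 ≈ 2, so the ion is M²⁺.

+2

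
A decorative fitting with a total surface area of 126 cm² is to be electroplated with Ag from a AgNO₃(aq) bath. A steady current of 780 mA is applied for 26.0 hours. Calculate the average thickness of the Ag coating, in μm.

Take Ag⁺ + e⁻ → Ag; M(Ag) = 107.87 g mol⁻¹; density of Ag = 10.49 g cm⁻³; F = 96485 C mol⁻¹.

Q = I·t = 0.7800 × 93600 = 73010 C; n(e⁻) = 0.7567 mol.
n(Ag) = n(e⁻)/1 = 0.7567 mol, so m = 0.7567 × 107.87 = 81.62 g.
Volume = m/ρ = 81.62 / 10.49 = 7.781 cm³.
Thickness = V/A = 7.781 / 126 = 0.0618 cm = 618 μm.

618 μm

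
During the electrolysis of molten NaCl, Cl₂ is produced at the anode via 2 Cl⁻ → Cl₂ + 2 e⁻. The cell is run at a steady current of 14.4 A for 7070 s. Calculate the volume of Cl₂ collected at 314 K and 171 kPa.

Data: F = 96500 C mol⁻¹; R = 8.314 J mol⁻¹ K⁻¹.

Q = I·t = 14.40 A × 7070.0 s = 101800 C.
n(e⁻) = Q/F = 101800 / 96500 = 1.055 mol.
2 electrons are transferred per Cl₂ molecule, so n(Cl₂) = 1.055 / 2 = 0.5275 mol.
V = nRT/P = (0.5275 × 8.314 × 314) / (171 × 10³ Pa) = 0.00805 m³ = 8.05 L.

8.05 L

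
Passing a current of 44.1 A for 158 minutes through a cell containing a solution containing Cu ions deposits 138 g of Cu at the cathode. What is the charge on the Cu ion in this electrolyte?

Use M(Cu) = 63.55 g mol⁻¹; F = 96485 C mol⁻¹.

+2

Q = I·t = 44.10 A × 9480.0 s = 418100 C, so n(e⁻) = 418100/96485 = 4.333 mol.
n(Cu) deposited = 138 / 63.55 = 2.172 mol.
Electrons per atom = n(e⁻)/n(Cu) = 4.333 / 2.172 = 2.00 ≈ 2, so the ion is Cu²⁺.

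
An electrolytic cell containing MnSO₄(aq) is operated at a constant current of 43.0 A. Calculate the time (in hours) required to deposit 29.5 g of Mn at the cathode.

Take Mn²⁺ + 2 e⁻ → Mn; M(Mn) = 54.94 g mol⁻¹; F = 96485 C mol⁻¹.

n(Mn) = m/M = 29.5 / 54.94 = 0.5369 mol.
Each Mn atom requires 2 electrons, so n(e⁻) = 2 × 0.5369 = 1.074 mol.
Q = n(e⁻)·F = 1.074 × 96485 = 103600 C.
t = Q/I = 103600 / 43.00 A = 2410 s = 0.669 h.

0.669 h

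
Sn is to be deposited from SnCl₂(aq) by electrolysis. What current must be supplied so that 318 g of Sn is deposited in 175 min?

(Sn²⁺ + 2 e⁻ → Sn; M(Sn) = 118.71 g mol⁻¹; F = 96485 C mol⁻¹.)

n(Sn) = 318 / 118.71 = 2.679 mol.
n(e⁻) = 2 × 2.679 = 5.358 mol.
Q = n(e⁻)·F = 5.358 × 96485 = 516900 C.
I = Q/t = 516900 / 10500 s = 49.2 A.

49.2 A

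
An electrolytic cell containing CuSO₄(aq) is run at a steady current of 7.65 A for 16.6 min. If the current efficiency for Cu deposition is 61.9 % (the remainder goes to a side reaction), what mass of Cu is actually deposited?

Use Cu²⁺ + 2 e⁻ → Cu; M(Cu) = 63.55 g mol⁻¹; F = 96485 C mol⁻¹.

1.55 g

Q = I·t = 7.650 × 996.00 = 7619 C.
n(e⁻) = 7619/96485 = 0.07897 mol; theoretically n(Cu) = 0.07897/2 = 0.03948 mol, m_theo = 2.509 g.
At 61.9 % efficiency, m_actual = 0.619 × 2.509 = 1.55 g.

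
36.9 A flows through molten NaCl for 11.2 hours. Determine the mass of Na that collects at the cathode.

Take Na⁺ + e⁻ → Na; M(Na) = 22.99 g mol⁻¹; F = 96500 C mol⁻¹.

Q = I·t = 36.90 A × 40320 s = 1488000 C.
n(e⁻) = Q/F = 1488000 / 96500 = 15.42 mol.
Na⁺ + e⁻ → Na, so n(Na) = n(e⁻)/1 = 15.42 mol.
m = n·M = 15.42 × 22.99 = 354 g.

354 g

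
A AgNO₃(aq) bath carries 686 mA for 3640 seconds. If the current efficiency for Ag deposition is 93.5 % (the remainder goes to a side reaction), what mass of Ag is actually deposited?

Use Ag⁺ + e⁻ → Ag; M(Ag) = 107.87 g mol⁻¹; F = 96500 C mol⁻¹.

2.61 g

Q = I·t = 0.6860 × 3640.0 = 2497 C.
n(e⁻) = 2497/96500 = 0.02588 mol; theoretically n(Ag) = 0.02588/1 = 0.02588 mol, m_theo = 2.791 g.
At 93.5 % efficiency, m_actual = 0.935 × 2.791 = 2.61 g.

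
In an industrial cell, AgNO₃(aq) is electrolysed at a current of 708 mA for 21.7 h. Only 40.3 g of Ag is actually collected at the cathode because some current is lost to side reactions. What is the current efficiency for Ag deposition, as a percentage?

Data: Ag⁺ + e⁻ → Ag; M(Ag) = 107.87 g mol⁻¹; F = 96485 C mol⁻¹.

65.2 %

Q = I·t = 0.7080 × 78120 = 55310 C; n(e⁻) = 55310/96485 = 0.5732 mol.
Theoretical n(Ag) = n(e⁻)/1 = 0.5732 mol, i.e. m_theo = 0.5732 × 107.87 = 61.84 g.
Efficiency = m_actual / m_theo = 40.3 / 61.84 = 65.2 %.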